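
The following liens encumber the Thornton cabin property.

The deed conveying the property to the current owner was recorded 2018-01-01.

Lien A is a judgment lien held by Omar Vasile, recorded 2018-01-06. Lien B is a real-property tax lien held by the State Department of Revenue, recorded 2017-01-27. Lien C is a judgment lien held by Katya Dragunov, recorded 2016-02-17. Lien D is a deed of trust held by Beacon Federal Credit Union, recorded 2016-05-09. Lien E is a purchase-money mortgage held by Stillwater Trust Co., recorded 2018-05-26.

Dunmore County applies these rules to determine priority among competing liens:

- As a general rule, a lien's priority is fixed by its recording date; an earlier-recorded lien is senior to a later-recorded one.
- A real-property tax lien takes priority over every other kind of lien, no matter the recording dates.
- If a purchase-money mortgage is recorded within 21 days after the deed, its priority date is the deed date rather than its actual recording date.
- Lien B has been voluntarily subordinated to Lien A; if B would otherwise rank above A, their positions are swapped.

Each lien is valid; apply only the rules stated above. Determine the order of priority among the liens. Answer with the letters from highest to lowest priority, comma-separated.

Effective dates after the stated exceptions: E was recorded 145 days after the deed — beyond 21 days — so no relation-back applies.
As a real-property tax lien, B is senior to every other lien.
Remaining liens by effective date: C (2016-02-17), D (2016-05-09), A (2018-01-06), E (2018-05-26).
Because B would otherwise rank above A, the subordination swaps them.

A, C, D, B, E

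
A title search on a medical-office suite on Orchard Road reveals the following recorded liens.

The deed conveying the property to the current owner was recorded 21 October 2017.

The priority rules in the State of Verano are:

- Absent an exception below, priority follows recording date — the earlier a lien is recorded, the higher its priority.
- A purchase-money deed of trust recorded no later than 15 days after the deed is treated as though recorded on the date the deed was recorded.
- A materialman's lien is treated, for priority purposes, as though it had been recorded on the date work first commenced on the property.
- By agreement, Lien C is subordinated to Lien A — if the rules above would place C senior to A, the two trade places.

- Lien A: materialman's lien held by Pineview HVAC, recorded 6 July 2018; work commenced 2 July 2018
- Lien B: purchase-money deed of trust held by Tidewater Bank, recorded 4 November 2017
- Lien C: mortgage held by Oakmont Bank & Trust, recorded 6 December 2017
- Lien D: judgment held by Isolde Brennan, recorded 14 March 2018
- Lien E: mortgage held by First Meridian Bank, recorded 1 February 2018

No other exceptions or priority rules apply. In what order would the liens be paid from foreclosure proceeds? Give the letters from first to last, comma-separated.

Adjusting effective dates: A's effective date is 2 July 2018, when work began; B relates back to the deed date 21 October 2017.
Sorted by effective date: B (21 October 2017), C (6 December 2017), E (1 February 2018), D (14 March 2018), A (2 July 2018).
C is senior to A before the subordination, so the two trade places.

B, A, E, D, C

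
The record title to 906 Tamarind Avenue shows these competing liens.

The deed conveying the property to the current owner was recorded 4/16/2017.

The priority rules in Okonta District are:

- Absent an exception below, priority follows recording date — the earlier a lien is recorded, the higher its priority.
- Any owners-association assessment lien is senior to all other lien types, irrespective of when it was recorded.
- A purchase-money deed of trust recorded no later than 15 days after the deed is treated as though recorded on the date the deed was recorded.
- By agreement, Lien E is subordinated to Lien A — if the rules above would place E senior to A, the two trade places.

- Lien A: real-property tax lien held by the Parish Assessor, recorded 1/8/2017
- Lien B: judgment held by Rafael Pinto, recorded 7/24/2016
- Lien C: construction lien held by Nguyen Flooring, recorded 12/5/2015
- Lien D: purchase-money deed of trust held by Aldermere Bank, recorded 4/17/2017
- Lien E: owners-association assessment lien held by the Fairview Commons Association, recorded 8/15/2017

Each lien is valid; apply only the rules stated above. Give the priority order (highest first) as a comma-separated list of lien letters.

A, C, B, E, D

Effective dates after the stated exceptions: D's effective date is the deed date, 4/16/2017.
As an owners-association assessment lien, E is senior to every other lien.
The other liens, earliest effective date first: C (12/5/2015), B (7/24/2016), A (1/8/2017), D (4/16/2017).
The subordination applies — E was senior to A — so E and A swap.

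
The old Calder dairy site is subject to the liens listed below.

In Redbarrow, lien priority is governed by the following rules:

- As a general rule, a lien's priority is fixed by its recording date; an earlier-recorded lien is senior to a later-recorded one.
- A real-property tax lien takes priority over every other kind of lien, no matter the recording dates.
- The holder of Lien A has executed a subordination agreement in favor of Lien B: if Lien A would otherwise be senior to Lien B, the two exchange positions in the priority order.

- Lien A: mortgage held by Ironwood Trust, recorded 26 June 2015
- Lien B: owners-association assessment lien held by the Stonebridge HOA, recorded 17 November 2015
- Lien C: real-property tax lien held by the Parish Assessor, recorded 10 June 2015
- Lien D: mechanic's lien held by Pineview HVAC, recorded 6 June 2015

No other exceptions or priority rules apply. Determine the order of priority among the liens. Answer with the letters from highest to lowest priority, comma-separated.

C is a real-property tax lien, so it outranks all other liens regardless of date.
Remaining liens by effective date: D (6 June 2015), A (26 June 2015), B (17 November 2015).
A is senior to B before the subordination, so the two trade places.

C, D, B, A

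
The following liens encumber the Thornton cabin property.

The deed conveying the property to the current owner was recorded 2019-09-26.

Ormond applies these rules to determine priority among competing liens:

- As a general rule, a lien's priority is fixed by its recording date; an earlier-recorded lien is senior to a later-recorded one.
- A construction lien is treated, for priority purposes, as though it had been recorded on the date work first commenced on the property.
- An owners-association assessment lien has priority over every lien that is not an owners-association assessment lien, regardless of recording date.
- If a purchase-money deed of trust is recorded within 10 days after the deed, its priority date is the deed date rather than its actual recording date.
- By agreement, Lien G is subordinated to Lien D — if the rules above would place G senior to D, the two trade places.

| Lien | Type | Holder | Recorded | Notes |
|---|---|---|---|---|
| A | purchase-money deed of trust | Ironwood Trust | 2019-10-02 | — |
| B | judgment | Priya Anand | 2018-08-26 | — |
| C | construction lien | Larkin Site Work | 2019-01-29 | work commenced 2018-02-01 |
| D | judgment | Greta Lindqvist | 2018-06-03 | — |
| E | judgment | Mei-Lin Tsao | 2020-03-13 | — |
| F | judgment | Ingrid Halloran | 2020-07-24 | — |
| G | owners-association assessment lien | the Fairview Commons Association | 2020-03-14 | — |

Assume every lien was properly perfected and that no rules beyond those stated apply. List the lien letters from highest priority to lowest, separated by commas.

Adjusting effective dates: A's effective date is the deed date, 2019-09-26; C is treated as recorded 2018-02-01, the work-commencement date.
G is an owners-association assessment lien, so it outranks all other liens regardless of date.
The other liens, earliest effective date first: C (2018-02-01), D (2018-06-03), B (2018-08-26), A (2019-09-26), E (2020-03-13), F (2020-07-24).
The subordination applies — G was senior to D — so G and D swap.

D, C, G, B, A, E, F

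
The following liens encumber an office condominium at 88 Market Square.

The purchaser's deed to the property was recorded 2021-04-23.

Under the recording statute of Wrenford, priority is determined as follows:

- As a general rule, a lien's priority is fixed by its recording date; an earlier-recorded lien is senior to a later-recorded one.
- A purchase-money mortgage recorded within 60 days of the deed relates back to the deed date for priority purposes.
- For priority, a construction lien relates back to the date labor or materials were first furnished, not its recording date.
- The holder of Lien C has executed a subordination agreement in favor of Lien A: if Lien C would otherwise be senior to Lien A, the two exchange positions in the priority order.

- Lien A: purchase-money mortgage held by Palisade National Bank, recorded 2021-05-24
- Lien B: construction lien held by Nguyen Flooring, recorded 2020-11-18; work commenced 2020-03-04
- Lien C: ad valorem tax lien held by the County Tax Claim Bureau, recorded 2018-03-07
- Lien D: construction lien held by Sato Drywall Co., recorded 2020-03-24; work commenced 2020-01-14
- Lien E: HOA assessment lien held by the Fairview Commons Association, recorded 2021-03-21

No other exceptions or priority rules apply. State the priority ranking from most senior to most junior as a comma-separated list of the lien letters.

Effective dates after the stated exceptions: A relates back to the deed date 2021-04-23; B is treated as recorded 2020-03-04, the work-commencement date; D's effective date is 2020-01-14, when work began.
By effective date: C (2018-03-07), D (2020-01-14), B (2020-03-04), E (2021-03-21), A (2021-04-23).
The subordination applies — C was senior to A — so C and A swap.

A, D, B, E, C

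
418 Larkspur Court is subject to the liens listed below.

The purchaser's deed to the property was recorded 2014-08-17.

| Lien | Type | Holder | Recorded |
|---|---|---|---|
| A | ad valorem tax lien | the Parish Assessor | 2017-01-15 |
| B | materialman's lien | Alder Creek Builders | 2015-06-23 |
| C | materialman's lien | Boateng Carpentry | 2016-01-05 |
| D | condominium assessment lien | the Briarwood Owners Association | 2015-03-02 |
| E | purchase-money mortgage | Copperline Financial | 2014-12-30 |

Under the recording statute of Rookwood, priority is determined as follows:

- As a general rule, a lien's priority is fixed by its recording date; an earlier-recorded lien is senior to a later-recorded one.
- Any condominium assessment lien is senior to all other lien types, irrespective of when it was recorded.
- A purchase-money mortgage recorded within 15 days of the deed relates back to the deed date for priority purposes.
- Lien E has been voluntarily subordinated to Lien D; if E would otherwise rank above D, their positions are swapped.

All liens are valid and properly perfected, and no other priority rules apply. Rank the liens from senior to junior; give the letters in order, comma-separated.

D, E, B, C, A

Effective dates after the stated exceptions: E was recorded 135 days after the deed — beyond 15 days — so no relation-back applies.
D is a condominium assessment lien and takes priority over every other lien.
Among the remaining liens, by effective date: E (2014-12-30), B (2015-06-23), C (2016-01-05), A (2017-01-15).
Since E is not senior to D, the subordination leaves the order unchanged.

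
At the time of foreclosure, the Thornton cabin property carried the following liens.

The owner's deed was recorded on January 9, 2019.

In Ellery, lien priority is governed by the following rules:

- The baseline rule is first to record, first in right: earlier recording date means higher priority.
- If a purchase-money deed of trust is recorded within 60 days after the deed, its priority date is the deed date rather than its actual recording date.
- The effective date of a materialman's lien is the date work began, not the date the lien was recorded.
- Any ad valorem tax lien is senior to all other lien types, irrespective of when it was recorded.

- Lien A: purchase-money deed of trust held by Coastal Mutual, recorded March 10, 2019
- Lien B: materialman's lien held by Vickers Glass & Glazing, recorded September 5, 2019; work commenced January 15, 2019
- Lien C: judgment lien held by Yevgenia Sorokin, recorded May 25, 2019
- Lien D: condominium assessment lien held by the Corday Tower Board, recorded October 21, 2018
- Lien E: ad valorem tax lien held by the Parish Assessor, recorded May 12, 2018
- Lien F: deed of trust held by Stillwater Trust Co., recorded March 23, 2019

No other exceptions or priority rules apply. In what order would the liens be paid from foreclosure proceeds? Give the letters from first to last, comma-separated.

First, effective dates: A's effective date is the deed date, January 9, 2019; B's effective date is January 15, 2019, when work began.
As an ad valorem tax lien, E is senior to every other lien.
The other liens, earliest effective date first: D (October 21, 2018), A (January 9, 2019), B (January 15, 2019), F (March 23, 2019), C (May 25, 2019).

E, D, A, B, F, C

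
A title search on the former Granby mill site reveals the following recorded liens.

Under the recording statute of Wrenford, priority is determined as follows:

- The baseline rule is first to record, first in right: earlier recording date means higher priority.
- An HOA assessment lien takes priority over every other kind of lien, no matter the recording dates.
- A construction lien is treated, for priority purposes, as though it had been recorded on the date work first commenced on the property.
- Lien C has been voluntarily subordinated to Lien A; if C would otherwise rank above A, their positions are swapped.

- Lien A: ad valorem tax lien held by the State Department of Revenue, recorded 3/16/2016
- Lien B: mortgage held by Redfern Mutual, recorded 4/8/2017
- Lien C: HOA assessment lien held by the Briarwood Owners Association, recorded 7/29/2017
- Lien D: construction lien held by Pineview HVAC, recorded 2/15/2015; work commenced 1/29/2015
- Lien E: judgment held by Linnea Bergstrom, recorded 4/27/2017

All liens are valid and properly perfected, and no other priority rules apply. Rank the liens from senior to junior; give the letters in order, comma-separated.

Effective dates after the stated exceptions: D relates back to 1/29/2015 (work commenced).
C is an HOA assessment lien and takes priority over every other lien.
The other liens, earliest effective date first: D (1/29/2015), A (3/16/2016), B (4/8/2017), E (4/27/2017).
The subordination applies — C was senior to A — so C and A swap.

A, D, C, B, E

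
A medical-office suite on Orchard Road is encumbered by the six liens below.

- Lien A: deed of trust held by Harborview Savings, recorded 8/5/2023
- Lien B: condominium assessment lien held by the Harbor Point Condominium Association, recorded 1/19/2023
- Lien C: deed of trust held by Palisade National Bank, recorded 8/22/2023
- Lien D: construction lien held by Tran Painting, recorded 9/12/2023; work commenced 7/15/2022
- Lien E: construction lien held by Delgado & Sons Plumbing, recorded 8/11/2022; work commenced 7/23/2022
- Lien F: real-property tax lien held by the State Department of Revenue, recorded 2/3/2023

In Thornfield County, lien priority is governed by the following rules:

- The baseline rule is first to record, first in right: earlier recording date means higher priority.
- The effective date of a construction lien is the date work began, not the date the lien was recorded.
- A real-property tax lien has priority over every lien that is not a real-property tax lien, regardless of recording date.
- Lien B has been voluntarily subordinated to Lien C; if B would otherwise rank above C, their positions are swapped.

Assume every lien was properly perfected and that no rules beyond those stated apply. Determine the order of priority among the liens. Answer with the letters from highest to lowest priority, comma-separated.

Effective dates: D is treated as recorded 7/15/2022, the work-commencement date; E relates back to 7/23/2022 (work commenced).
F, as a real-property tax lien, has superpriority and ranks first.
Among the remaining liens, by effective date: D (7/15/2022), E (7/23/2022), B (1/19/2023), A (8/5/2023), C (8/22/2023).
B would otherwise be senior to C, so under the subordination agreement B and C exchange positions.

F, D, E, C, A, B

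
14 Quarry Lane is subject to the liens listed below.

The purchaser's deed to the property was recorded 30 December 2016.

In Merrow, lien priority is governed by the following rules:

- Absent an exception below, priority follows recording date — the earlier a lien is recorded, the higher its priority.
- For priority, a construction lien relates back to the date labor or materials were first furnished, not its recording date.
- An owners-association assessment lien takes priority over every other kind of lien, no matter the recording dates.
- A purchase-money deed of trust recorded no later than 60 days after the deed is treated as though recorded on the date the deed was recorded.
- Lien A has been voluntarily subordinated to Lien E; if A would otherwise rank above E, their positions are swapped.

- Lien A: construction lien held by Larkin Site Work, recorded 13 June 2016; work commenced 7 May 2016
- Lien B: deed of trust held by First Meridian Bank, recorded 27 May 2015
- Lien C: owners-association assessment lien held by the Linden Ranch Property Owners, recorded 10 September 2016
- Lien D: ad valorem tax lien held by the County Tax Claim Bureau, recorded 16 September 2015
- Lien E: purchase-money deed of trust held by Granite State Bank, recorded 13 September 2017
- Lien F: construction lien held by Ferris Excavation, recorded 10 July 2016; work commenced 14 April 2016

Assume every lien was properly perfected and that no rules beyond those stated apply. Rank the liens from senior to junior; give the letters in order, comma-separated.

C, B, D, F, E, A

Effective dates after the stated exceptions: A's effective date is 7 May 2016, when work began; E missed the 60-day window (257 days after the deed), so its recording date stands; F's effective date is 14 April 2016, when work began.
C, as an owners-association assessment lien, has superpriority and ranks first.
Remaining liens by effective date: B (27 May 2015), D (16 September 2015), F (14 April 2016), A (7 May 2016), E (13 September 2017).
A would otherwise be senior to E, so under the subordination agreement A and E exchange positions.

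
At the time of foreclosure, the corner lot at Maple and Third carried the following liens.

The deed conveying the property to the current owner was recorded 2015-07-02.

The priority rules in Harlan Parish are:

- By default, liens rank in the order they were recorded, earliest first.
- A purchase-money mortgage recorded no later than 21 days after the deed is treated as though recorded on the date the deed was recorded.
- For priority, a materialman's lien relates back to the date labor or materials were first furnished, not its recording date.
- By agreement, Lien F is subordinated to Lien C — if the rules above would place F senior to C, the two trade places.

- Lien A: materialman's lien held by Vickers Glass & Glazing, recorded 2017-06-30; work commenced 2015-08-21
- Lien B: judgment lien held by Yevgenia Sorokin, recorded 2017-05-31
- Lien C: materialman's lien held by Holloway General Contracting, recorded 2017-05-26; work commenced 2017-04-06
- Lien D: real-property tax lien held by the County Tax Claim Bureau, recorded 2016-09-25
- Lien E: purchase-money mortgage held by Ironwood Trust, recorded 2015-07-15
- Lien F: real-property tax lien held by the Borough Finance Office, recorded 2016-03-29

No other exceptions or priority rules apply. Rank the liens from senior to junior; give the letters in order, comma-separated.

E, A, C, D, F, B

Adjusting effective dates: A's effective date is 2015-08-21, when work began; C is treated as recorded 2017-04-06, the work-commencement date; E was recorded within the 21-day window, so its effective date is the deed date 2015-07-02.
By effective date, earliest first: E (2015-07-02), A (2015-08-21), F (2016-03-29), D (2016-09-25), C (2017-04-06), B (2017-05-31).
F would otherwise be senior to C, so under the subordination agreement F and C exchange positions.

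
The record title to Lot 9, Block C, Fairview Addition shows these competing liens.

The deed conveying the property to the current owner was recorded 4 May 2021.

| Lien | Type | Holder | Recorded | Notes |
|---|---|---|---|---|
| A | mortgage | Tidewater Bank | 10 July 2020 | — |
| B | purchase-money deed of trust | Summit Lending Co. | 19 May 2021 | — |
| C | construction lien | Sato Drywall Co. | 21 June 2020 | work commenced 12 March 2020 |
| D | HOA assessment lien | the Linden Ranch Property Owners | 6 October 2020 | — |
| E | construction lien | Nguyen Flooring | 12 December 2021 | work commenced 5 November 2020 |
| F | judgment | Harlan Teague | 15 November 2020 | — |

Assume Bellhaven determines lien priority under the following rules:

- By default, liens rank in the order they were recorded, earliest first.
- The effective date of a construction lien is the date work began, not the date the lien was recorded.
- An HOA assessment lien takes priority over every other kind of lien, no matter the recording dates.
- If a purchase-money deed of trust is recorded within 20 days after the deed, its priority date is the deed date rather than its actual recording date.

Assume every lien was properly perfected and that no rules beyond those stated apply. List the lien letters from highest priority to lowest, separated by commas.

Effective dates: B was recorded within the 20-day window, so its effective date is the deed date 4 May 2021; C is treated as recorded 12 March 2020, the work-commencement date; E is treated as recorded 5 November 2020, the work-commencement date.
D is an HOA assessment lien, so it outranks all other liens regardless of date.
The other liens, earliest effective date first: C (12 March 2020), A (10 July 2020), E (5 November 2020), F (15 November 2020), B (4 May 2021).

D, C, A, E, F, B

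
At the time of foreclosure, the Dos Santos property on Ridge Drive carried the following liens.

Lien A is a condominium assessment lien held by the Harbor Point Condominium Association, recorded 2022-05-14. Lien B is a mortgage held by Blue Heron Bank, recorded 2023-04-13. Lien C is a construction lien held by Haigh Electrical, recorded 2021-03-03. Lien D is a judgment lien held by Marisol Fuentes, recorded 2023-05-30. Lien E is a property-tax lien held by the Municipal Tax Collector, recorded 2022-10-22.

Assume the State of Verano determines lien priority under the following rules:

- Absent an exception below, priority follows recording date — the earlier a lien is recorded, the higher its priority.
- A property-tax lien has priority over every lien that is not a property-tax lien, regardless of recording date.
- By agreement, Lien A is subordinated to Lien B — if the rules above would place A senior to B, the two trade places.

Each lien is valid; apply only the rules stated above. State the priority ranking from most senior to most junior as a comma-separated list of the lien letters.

E, as a property-tax lien, has superpriority and ranks first.
Ordering the rest by effective date: C (2021-03-03), A (2022-05-14), B (2023-04-13), D (2023-05-30).
The subordination applies — A was senior to B — so A and B swap.

E, C, B, A, D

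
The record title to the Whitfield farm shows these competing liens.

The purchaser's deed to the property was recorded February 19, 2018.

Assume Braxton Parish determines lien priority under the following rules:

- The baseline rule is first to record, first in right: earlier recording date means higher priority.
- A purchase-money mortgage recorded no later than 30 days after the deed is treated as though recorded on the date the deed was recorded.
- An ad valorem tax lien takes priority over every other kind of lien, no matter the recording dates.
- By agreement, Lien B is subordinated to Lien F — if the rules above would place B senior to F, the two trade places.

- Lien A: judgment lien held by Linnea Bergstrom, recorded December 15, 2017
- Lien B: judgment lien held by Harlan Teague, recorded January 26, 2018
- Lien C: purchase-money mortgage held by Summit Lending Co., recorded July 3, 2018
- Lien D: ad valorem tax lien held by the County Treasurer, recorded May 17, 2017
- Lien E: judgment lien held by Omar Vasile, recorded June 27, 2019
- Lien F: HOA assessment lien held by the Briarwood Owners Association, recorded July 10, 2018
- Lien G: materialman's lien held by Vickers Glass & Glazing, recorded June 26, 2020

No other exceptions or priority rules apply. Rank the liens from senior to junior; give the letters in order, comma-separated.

Effective dates: C missed the 30-day window (134 days after the deed), so its recording date stands.
D is an ad valorem tax lien and takes priority over every other lien.
Remaining liens by effective date: A (December 15, 2017), B (January 26, 2018), C (July 3, 2018), F (July 10, 2018), E (June 27, 2019), G (June 26, 2020).
B would otherwise be senior to F, so under the subordination agreement B and F exchange positions.

D, A, F, C, B, E, G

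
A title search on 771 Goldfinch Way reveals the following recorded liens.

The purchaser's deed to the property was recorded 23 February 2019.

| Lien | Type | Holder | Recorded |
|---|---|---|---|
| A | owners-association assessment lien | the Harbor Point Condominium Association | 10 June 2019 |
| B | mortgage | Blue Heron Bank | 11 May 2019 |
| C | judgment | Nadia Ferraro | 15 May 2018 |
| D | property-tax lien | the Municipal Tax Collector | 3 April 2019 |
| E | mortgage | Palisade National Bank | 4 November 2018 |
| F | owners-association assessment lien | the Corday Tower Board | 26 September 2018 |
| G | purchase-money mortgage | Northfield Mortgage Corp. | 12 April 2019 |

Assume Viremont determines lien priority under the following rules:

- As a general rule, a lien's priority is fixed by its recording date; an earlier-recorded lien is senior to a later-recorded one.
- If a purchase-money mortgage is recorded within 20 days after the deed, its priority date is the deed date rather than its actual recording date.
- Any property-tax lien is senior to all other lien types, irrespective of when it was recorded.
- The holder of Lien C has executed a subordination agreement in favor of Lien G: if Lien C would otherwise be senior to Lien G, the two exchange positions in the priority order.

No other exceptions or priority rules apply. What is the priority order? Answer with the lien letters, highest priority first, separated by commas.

Effective dates: G missed the 20-day window (48 days after the deed), so its recording date stands.
D, as a property-tax lien, has superpriority and ranks first.
Ordering the rest by effective date: C (15 May 2018), F (26 September 2018), E (4 November 2018), G (12 April 2019), B (11 May 2019), A (10 June 2019).
Because C would otherwise rank above G, the subordination swaps them.

D, G, F, E, C, B, A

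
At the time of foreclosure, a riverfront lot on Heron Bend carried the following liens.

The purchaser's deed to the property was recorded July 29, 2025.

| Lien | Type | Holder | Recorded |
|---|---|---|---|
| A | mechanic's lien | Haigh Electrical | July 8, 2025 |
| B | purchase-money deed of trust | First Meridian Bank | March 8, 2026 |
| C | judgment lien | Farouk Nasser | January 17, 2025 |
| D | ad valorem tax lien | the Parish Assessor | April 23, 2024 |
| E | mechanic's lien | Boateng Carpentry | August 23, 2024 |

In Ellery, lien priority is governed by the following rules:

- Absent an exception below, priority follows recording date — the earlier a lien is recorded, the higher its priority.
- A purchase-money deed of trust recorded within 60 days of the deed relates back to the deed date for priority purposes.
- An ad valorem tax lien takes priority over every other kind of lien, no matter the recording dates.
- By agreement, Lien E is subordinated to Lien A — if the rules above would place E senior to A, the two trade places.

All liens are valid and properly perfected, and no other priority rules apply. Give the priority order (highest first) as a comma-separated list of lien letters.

D, A, C, E, B

Adjusting effective dates: B missed the 60-day window (222 days after the deed), so its recording date stands.
D is an ad valorem tax lien, so it outranks all other liens regardless of date.
The other liens, earliest effective date first: E (August 23, 2024), C (January 17, 2025), A (July 8, 2025), B (March 8, 2026).
E would otherwise be senior to A, so under the subordination agreement E and A exchange positions.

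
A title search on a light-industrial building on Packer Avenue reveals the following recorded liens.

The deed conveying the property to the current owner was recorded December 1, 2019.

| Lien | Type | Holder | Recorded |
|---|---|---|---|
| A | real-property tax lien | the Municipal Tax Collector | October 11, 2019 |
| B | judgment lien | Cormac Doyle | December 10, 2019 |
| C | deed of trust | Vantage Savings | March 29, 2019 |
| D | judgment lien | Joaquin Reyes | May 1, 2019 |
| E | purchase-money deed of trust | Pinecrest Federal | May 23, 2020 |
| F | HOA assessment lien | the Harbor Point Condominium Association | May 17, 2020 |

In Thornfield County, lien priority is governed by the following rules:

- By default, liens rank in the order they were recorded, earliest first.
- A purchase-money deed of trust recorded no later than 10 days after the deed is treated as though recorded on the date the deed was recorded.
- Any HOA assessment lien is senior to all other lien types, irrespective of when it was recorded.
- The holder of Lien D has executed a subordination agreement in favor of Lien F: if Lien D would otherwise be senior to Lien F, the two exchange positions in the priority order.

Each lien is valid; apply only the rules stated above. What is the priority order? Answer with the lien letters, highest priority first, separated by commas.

Effective dates after the stated exceptions: E missed the 10-day window (174 days after the deed), so its recording date stands.
F is an HOA assessment lien and takes priority over every other lien.
Among the remaining liens, by effective date: C (March 29, 2019), D (May 1, 2019), A (October 11, 2019), B (December 10, 2019), E (May 23, 2020).
D already ranks below F; the subordination has no effect.

F, C, D, A, B, E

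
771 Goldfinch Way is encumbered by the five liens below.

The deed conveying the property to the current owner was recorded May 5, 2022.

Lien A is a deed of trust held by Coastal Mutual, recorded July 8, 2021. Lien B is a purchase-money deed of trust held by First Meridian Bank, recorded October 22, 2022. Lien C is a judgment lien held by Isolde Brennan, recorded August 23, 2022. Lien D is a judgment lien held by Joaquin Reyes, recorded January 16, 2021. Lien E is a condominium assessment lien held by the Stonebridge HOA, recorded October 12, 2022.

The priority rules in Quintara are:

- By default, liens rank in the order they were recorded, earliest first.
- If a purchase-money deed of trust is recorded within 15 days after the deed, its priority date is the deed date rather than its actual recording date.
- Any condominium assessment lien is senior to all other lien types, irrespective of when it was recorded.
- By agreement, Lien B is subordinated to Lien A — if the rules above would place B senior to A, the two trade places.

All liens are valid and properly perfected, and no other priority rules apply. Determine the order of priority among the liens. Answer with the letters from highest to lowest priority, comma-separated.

E, D, A, C, B

First, effective dates: B missed the 15-day window (170 days after the deed), so its recording date stands.
E is a condominium assessment lien, so it outranks all other liens regardless of date.
Remaining liens by effective date: D (January 16, 2021), A (July 8, 2021), C (August 23, 2022), B (October 22, 2022).
B is already junior to A, so the subordination agreement changes nothing.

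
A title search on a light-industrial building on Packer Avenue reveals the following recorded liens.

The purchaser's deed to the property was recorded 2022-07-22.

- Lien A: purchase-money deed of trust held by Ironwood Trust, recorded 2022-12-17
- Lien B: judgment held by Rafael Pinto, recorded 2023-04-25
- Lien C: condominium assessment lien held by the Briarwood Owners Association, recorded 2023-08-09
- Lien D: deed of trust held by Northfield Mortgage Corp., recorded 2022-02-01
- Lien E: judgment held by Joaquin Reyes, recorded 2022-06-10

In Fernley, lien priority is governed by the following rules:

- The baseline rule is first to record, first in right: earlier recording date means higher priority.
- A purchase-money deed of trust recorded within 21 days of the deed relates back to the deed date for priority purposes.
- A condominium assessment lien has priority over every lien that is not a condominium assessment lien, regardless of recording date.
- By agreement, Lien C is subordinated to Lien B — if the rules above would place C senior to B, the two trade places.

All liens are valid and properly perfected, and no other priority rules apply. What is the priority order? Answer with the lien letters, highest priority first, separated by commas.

Effective dates after the stated exceptions: A was recorded 148 days after the deed, outside the 21-day window, so it keeps its recording date.
C is a condominium assessment lien and takes priority over every other lien.
Remaining liens by effective date: D (2022-02-01), E (2022-06-10), A (2022-12-17), B (2023-04-25).
C would otherwise be senior to B, so under the subordination agreement C and B exchange positions.

B, D, E, A, C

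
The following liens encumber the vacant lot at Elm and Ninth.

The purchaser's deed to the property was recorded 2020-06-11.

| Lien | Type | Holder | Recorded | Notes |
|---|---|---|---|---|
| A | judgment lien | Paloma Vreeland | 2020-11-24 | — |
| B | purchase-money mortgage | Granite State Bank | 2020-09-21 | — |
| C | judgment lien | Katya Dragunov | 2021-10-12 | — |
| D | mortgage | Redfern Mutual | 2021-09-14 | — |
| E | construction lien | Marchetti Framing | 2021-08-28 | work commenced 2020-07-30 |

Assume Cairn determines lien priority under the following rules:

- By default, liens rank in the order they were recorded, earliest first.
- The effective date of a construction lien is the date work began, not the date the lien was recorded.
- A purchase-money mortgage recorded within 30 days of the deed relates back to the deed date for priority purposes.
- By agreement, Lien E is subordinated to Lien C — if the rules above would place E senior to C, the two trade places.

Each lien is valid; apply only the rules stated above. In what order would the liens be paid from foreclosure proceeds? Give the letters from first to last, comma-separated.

Effective dates: B missed the 30-day window (102 days after the deed), so its recording date stands; E is treated as recorded 2020-07-30, the work-commencement date.
Sorted by effective date: E (2020-07-30), B (2020-09-21), A (2020-11-24), D (2021-09-14), C (2021-10-12).
E would otherwise be senior to C, so under the subordination agreement E and C exchange positions.

C, B, A, D, E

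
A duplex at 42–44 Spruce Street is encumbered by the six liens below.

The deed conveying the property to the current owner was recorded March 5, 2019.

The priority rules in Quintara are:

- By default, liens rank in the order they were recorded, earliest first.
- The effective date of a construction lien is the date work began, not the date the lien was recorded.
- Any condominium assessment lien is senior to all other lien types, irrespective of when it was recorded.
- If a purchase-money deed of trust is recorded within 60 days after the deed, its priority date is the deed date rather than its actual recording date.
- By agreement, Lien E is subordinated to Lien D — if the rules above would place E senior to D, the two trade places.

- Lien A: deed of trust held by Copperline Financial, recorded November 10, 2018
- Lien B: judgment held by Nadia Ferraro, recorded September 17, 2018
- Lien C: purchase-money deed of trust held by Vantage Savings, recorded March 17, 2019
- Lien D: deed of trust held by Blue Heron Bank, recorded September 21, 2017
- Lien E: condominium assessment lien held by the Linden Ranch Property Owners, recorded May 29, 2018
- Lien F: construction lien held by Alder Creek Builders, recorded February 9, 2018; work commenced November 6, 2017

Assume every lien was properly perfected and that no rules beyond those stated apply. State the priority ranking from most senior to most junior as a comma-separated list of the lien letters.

D, E, F, B, A, C

Effective dates: C was recorded within the 60-day window, so its effective date is the deed date March 5, 2019; F's effective date is November 6, 2017, when work began.
As a condominium assessment lien, E is senior to every other lien.
The other liens, earliest effective date first: D (September 21, 2017), F (November 6, 2017), B (September 17, 2018), A (November 10, 2018), C (March 5, 2019).
E is senior to D before the subordination, so the two trade places.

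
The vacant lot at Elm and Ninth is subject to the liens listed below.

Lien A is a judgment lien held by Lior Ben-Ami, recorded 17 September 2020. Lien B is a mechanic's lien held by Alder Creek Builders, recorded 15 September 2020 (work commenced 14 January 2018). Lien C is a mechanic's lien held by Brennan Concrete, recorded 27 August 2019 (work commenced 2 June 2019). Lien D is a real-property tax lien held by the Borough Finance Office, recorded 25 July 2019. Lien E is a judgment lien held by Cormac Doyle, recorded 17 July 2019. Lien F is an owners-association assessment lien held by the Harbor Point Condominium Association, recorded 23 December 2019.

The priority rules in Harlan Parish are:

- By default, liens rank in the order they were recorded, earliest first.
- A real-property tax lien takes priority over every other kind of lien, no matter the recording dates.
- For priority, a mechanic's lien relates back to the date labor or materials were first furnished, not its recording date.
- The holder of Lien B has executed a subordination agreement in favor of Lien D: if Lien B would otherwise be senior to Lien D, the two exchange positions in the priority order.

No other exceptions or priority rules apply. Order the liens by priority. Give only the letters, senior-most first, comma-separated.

First, effective dates: B relates back to 14 January 2018 (work commenced); C's effective date is 2 June 2019, when work began.
As a real-property tax lien, D is senior to every other lien.
Among the remaining liens, by effective date: B (14 January 2018), C (2 June 2019), E (17 July 2019), F (23 December 2019), A (17 September 2020).
Since B is not senior to D, the subordination leaves the order unchanged.

D, B, C, E, F, A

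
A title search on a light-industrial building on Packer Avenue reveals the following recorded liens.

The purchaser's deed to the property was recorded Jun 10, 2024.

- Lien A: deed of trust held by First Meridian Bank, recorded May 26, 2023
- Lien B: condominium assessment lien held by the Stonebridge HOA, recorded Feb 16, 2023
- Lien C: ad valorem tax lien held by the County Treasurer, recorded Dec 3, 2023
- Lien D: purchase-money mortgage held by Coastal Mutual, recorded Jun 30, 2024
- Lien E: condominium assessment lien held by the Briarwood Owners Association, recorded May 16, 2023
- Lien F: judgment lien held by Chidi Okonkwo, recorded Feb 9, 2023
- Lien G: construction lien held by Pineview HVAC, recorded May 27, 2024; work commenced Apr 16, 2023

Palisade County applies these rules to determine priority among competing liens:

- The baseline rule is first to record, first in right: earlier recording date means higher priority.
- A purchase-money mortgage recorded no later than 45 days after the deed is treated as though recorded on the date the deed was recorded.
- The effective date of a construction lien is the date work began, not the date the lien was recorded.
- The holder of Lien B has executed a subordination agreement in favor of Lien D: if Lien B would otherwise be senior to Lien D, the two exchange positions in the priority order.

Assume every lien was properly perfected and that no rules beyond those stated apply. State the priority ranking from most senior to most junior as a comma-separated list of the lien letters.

F, D, G, E, A, C, B

Effective dates after the stated exceptions: D's effective date is the deed date, Jun 10, 2024; G is treated as recorded Apr 16, 2023, the work-commencement date.
By effective date, earliest first: F (Feb 9, 2023), B (Feb 16, 2023), G (Apr 16, 2023), E (May 16, 2023), A (May 26, 2023), C (Dec 3, 2023), D (Jun 10, 2024).
Because B would otherwise rank above D, the subordination swaps them.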